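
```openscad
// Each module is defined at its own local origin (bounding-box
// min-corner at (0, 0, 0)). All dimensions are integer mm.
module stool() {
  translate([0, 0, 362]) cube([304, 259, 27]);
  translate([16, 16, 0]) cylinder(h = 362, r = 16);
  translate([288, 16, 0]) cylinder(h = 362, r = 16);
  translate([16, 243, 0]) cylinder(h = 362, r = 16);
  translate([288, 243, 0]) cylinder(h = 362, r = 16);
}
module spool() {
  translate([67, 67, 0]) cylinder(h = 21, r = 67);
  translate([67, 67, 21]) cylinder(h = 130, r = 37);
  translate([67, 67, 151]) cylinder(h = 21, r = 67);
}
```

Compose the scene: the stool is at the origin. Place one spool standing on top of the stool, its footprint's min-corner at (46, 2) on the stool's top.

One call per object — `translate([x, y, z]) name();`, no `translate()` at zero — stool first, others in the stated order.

stool();
translate([46, 2, 389]) spool();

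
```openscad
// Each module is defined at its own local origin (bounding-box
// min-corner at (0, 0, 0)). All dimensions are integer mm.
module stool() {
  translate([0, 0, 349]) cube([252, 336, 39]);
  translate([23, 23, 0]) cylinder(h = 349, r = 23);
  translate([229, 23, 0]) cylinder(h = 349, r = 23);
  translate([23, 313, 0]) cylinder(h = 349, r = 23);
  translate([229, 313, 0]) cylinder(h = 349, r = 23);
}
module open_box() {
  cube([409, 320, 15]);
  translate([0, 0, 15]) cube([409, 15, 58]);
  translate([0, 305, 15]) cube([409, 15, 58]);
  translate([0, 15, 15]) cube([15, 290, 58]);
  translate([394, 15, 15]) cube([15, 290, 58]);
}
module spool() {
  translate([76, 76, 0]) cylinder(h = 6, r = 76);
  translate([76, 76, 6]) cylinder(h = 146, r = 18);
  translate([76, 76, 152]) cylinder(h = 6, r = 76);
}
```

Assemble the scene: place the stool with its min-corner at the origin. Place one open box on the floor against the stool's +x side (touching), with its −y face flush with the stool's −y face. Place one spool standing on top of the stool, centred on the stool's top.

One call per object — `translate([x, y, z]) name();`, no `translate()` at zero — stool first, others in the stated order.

stool();
translate([252, 0, 0]) open_box();
translate([50, 92, 388]) spool();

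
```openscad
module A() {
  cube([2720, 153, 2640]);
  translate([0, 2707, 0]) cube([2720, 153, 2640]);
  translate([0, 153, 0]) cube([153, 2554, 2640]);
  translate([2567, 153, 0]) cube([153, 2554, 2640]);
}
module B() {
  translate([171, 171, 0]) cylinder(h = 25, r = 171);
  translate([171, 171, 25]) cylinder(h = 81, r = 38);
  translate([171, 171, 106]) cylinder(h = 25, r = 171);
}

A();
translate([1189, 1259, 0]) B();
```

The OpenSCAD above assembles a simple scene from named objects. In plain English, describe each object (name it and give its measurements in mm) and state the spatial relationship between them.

A is a box-shaped house frame (walls only): outside footprint 2720×2860 mm, wall height 2640 mm, wall thickness 153 mm. The two y-facing walls run the full x-width; the two x-facing walls fit between the inner faces of the y-facing walls.

B is a spool: two coaxial disc flanges of radius 171 mm and thickness 25 mm, joined by a core cylinder of radius 38 mm and height 81 mm. The lower flange rests on z = 0 and the three cylinders share a vertical axis.

The spool sits inside the house frame, centred.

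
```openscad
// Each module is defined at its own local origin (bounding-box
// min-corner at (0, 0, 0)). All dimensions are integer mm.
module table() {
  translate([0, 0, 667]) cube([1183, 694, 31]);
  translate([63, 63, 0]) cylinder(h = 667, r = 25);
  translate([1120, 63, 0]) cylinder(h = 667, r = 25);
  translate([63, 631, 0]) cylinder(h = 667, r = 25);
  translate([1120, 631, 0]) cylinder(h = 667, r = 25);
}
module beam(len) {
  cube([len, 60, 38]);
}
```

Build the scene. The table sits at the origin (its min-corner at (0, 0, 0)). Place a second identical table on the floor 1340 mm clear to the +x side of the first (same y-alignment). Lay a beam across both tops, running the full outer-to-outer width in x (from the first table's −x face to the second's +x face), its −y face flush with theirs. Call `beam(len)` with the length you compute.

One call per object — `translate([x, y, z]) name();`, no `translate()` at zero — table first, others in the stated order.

table();
translate([2523, 0, 0]) table();
translate([0, 0, 698]) beam(3706);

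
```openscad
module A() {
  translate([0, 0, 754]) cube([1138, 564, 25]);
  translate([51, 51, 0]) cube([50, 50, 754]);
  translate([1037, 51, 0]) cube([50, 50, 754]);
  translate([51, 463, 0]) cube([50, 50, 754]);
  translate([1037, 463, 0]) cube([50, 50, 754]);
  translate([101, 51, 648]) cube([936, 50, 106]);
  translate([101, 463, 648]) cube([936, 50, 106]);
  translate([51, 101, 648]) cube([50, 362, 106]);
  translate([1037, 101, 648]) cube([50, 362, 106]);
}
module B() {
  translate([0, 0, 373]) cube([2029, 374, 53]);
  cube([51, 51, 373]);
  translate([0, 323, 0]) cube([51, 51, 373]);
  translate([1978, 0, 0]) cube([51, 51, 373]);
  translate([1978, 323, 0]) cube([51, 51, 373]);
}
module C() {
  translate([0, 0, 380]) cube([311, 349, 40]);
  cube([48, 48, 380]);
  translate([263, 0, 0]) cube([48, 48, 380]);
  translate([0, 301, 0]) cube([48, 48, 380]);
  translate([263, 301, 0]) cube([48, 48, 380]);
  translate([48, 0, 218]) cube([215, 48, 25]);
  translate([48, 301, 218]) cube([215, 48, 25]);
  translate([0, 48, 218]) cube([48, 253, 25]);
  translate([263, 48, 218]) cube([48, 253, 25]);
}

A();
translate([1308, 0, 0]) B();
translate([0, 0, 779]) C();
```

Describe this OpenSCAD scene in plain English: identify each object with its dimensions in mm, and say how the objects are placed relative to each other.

A is a rectangular dining table. The top is 1138×564×25 mm with its upper surface at z = 779 mm. It stands on four 50×50 mm square legs, each inset 51 mm from the nearest pair of top edges, running from the floor to the underside of the top. Four apron rails, 50 mm thick and 106 mm tall, run between adjacent legs with their top edges flush with the underside of the top and their outer faces flush with the legs' outer faces.

B is a long wooden bench with a 2029 mm (x) × 374 mm (y) seat, 53 mm thick, its top surface 426 mm above the floor. Four 51 mm square legs at the seat corners, flush with the edges, run from z = 0 to the seat underside.

C is a four-legged stool. The seat is 311×349 mm, 40 mm thick, top at z = 420 mm. It stands on four square legs, each 48×48 mm in cross-section, from z = 0 to the seat underside, each flush with a corner of the seat. Four stretchers, 48 mm wide and 25 mm tall, connect adjacent legs with their undersides at z = 218 mm, each running between the inner faces of the legs it joins and aligned with the legs' outer faces on the other axis.

The bench is on the floor beside the table on its +x side. The stool is on top of the table.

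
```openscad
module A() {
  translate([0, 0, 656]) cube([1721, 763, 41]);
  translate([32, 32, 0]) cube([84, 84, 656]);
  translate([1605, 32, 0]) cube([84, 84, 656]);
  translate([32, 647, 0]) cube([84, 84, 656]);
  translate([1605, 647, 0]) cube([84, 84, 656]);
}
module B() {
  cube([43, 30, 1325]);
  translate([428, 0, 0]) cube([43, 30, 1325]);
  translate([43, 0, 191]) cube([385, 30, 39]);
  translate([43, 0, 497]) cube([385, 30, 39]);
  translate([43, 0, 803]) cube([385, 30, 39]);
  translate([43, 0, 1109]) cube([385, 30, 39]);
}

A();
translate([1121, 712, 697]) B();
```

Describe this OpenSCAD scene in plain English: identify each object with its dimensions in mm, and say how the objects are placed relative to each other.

A is a table: top 1721 mm (x) × 763 mm (y), 41 mm thick, upper face at z = 697 mm, on four 84×84 mm square legs, each inset 32 mm from the nearest pair of top edges, running from z = 0 to the bottom of the top.

B is a straight ladder. Two 43×30 mm vertical rails, 1325 mm tall, stand 471 mm apart (outside-to-outside) with their front faces coplanar on the −y side. 4 rungs, each 30 mm deep and 39 mm tall, span between the inner faces of the rails, front faces flush with the rails. The lowest rung's underside is at z = 191 mm and rungs are spaced 306 mm apart (underside to underside).

The ladder is on top of the table.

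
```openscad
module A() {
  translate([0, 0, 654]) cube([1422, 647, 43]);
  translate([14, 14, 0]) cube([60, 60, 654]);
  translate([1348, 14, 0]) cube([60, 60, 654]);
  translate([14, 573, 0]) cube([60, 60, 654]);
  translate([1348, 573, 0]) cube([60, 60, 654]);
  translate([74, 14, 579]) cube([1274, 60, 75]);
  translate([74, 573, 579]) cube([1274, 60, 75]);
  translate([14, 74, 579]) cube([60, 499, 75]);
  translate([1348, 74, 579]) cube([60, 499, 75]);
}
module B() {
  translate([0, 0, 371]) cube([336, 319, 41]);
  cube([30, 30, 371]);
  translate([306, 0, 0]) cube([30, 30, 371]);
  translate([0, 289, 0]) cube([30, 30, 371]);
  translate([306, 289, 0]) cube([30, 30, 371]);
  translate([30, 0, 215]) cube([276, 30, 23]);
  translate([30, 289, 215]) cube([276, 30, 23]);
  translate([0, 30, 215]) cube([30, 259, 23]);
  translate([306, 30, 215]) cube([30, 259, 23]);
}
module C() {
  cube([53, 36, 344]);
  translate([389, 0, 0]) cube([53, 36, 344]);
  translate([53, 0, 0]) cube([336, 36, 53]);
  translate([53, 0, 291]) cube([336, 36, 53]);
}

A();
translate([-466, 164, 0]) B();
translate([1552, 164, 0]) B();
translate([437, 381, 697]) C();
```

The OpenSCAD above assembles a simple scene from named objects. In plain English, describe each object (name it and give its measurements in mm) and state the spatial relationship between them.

A is a table: top 1422 mm (x) × 647 mm (y), 43 mm thick, upper face at z = 697 mm, on four 60×60 mm square legs, each inset 14 mm from the nearest pair of top edges, running from z = 0 to the bottom of the top. Four apron rails, 60 mm thick and 75 mm tall, run between adjacent legs with their top edges flush with the underside of the top and their outer faces flush with the legs' outer faces.

B is a simple wooden stool: a rectangular seat 336 mm (x) by 319 mm (y), 41 mm thick, top face at z = 412 mm, on four square legs, each 30×30 mm in cross-section. The legs rest on z = 0, each flush with a corner of the seat. Four stretchers, 30 mm wide and 23 mm tall, connect adjacent legs with their undersides at z = 215 mm, each running between the inner faces of the legs it joins and aligned with the legs' outer faces on the other axis.

C is a picture frame with a 336×238 mm rectangular opening (x by z) and a uniform 53 mm border on every side. Frame depth is 36 mm along y. It is built from two vertical stiles running the full outside height and two horizontal rails spanning the gap between the stiles.

Two stools sit around the table at the −x, +x sides. The picture frame is on top of the table.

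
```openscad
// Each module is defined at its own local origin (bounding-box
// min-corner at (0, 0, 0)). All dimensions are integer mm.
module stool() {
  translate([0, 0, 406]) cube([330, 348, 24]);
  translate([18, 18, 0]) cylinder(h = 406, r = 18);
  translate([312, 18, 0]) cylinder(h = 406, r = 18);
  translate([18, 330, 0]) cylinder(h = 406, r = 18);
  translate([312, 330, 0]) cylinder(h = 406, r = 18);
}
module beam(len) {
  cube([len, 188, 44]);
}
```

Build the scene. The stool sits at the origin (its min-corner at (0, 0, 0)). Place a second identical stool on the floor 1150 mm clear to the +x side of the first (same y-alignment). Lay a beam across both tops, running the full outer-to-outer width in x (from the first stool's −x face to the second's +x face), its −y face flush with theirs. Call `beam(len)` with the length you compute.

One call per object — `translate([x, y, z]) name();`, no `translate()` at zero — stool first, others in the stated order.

stool();
translate([1480, 0, 0]) stool();
translate([0, 0, 430]) beam(1810);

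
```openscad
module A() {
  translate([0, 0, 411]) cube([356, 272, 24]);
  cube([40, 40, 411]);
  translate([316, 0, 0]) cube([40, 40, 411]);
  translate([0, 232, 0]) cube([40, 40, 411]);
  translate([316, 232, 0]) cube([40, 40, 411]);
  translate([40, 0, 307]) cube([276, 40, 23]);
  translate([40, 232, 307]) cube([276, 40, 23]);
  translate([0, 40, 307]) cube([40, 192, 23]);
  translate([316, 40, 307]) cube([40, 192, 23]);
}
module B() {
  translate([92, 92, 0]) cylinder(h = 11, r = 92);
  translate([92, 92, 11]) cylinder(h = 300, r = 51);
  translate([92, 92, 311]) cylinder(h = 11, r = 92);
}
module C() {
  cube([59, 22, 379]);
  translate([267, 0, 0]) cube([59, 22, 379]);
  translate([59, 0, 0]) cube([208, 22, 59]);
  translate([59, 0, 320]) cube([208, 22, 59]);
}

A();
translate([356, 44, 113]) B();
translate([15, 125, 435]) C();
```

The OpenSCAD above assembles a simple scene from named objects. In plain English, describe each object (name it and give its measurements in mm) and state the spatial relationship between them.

A is a simple wooden stool: a rectangular seat 356 mm (x) by 272 mm (y), 24 mm thick, top face at z = 435 mm, on four square legs, each 40×40 mm in cross-section. The legs rest on z = 0, each flush with a corner of the seat. Four stretchers, 40 mm wide and 23 mm tall, connect adjacent legs with their undersides at z = 307 mm, each running between the inner faces of the legs it joins and aligned with the legs' outer faces on the other axis.

B is a spool: two coaxial disc flanges of radius 92 mm and thickness 11 mm, joined by a core cylinder of radius 51 mm and height 300 mm. The lower flange rests on z = 0 and the three cylinders share a vertical axis.

C is a rectangular picture frame lying in the x–z plane (depth along y). The opening is 208 mm wide (x) by 261 mm tall (z), surrounded by a border 59 mm wide on all four sides. The frame is 22 mm deep and is made of two full-height vertical stiles with two horizontal rails fitted between them.

The spool is beside the stool with their tops flush at z = 435. The picture frame is on top of the stool, centred.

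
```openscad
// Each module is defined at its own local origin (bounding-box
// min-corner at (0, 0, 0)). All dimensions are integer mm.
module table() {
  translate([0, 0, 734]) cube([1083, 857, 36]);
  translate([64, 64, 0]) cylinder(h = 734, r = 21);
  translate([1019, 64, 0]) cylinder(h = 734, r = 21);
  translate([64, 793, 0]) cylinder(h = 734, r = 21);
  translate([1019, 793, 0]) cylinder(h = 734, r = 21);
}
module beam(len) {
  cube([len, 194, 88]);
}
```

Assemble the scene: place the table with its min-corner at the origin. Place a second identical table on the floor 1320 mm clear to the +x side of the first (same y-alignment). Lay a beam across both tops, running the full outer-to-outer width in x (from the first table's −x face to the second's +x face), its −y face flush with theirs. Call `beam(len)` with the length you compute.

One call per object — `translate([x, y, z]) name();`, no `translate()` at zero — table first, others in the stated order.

table();
translate([2403, 0, 0]) table();
translate([0, 0, 770]) beam(3486);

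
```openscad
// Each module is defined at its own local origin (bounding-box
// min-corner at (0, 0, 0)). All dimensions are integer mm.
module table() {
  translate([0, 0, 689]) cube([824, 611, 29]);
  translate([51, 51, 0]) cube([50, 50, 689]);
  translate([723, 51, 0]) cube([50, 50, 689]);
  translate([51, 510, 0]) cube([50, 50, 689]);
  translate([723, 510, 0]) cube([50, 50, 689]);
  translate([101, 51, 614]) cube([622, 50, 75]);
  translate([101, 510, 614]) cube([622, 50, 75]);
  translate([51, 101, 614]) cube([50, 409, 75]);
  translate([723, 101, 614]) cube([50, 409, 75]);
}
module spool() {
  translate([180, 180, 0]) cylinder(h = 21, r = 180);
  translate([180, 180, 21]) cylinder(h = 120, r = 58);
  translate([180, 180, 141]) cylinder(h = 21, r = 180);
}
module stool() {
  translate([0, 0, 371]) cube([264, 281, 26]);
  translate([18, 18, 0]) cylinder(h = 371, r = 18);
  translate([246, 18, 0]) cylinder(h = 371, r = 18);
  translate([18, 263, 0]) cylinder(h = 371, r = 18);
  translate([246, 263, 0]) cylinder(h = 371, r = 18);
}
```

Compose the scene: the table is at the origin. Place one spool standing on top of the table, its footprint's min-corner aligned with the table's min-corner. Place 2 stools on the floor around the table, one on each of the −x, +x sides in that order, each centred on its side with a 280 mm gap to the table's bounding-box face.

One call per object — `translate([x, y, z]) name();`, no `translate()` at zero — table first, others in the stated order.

table();
translate([0, 0, 718]) spool();
translate([-544, 165, 0]) stool();
translate([1104, 165, 0]) stool();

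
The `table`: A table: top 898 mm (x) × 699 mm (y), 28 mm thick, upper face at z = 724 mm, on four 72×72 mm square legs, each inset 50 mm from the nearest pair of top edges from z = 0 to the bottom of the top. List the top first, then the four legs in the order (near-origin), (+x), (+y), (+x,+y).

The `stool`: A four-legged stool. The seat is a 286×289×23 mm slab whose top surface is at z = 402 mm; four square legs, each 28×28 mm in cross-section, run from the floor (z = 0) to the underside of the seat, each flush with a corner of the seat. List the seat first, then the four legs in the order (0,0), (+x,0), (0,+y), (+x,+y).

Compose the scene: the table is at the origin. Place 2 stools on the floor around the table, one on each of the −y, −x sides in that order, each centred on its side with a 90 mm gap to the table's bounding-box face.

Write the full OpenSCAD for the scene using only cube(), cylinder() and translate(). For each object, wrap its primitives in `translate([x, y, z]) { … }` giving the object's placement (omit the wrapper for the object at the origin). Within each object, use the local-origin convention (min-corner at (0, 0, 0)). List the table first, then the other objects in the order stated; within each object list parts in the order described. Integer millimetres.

translate([0, 0, 696]) cube([898, 699, 28]);
translate([50, 50, 0]) cube([72, 72, 696]);
translate([776, 50, 0]) cube([72, 72, 696]);
translate([50, 577, 0]) cube([72, 72, 696]);
translate([776, 577, 0]) cube([72, 72, 696]);
translate([306, -379, 0]) {
  translate([0, 0, 379]) cube([286, 289, 23]);
  cube([28, 28, 379]);
  translate([258, 0, 0]) cube([28, 28, 379]);
  translate([0, 261, 0]) cube([28, 28, 379]);
  translate([258, 261, 0]) cube([28, 28, 379]);
}
translate([-376, 205, 0]) {
  translate([0, 0, 379]) cube([286, 289, 23]);
  cube([28, 28, 379]);
  translate([258, 0, 0]) cube([28, 28, 379]);
  translate([0, 261, 0]) cube([28, 28, 379]);
  translate([258, 261, 0]) cube([28, 28, 379]);
}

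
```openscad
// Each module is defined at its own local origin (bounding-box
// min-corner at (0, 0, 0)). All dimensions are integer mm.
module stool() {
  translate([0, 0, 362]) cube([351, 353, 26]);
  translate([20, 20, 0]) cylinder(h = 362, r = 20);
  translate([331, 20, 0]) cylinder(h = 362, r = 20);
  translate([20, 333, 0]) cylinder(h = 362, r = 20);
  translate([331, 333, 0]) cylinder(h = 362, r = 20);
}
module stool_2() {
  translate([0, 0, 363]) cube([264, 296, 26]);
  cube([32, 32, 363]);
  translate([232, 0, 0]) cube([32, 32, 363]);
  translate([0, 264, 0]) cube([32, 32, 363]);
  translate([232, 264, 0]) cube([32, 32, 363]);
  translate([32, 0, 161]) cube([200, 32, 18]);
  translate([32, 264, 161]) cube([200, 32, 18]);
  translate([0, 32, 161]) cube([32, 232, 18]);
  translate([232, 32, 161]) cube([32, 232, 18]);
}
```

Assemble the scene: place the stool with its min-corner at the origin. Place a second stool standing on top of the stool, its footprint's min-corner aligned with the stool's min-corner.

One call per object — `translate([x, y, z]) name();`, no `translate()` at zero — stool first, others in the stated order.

stool();
translate([0, 0, 388]) stool_2();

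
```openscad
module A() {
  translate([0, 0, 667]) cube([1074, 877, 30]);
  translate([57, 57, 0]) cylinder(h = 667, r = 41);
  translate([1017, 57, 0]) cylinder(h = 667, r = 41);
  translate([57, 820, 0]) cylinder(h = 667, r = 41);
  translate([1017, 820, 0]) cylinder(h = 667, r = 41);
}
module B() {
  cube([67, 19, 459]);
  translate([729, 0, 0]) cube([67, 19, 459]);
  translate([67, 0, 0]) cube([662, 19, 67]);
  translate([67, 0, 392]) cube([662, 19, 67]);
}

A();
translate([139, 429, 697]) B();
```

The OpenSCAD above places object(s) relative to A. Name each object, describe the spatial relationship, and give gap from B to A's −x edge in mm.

A is a table. B is a picture frame. The picture frame is on top of the table, centred. The gap from the picture frame to the table's −x edge is 139 mm.

The picture frame's min-x is at 139; the table's min-x is 0; gap = 139 mm.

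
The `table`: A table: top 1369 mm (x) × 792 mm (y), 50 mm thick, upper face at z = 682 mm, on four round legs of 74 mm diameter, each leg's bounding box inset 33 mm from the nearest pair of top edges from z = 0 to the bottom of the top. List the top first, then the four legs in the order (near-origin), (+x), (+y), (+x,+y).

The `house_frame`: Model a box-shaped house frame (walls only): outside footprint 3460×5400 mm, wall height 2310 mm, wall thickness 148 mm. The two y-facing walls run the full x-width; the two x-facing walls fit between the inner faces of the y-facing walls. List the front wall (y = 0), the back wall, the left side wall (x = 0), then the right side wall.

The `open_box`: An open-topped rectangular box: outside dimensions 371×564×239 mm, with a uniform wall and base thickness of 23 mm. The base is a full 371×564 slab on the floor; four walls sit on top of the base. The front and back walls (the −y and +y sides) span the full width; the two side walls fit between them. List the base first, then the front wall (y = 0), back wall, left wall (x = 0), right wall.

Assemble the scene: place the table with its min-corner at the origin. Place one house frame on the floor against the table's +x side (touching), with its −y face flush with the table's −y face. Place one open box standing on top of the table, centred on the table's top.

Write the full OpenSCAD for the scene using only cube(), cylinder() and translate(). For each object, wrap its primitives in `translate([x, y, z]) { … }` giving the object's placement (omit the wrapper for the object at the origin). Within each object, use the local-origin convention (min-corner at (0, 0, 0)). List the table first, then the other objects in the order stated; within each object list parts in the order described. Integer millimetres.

translate([0, 0, 632]) cube([1369, 792, 50]);
translate([70, 70, 0]) cylinder(h = 632, r = 37);
translate([1299, 70, 0]) cylinder(h = 632, r = 37);
translate([70, 722, 0]) cylinder(h = 632, r = 37);
translate([1299, 722, 0]) cylinder(h = 632, r = 37);
translate([1369, 0, 0]) {
  cube([3460, 148, 2310]);
  translate([0, 5252, 0]) cube([3460, 148, 2310]);
  translate([0, 148, 0]) cube([148, 5104, 2310]);
  translate([3312, 148, 0]) cube([148, 5104, 2310]);
}
translate([499, 114, 682]) {
  cube([371, 564, 23]);
  translate([0, 0, 23]) cube([371, 23, 216]);
  translate([0, 541, 23]) cube([371, 23, 216]);
  translate([0, 23, 23]) cube([23, 518, 216]);
  translate([348, 23, 23]) cube([23, 518, 216]);
}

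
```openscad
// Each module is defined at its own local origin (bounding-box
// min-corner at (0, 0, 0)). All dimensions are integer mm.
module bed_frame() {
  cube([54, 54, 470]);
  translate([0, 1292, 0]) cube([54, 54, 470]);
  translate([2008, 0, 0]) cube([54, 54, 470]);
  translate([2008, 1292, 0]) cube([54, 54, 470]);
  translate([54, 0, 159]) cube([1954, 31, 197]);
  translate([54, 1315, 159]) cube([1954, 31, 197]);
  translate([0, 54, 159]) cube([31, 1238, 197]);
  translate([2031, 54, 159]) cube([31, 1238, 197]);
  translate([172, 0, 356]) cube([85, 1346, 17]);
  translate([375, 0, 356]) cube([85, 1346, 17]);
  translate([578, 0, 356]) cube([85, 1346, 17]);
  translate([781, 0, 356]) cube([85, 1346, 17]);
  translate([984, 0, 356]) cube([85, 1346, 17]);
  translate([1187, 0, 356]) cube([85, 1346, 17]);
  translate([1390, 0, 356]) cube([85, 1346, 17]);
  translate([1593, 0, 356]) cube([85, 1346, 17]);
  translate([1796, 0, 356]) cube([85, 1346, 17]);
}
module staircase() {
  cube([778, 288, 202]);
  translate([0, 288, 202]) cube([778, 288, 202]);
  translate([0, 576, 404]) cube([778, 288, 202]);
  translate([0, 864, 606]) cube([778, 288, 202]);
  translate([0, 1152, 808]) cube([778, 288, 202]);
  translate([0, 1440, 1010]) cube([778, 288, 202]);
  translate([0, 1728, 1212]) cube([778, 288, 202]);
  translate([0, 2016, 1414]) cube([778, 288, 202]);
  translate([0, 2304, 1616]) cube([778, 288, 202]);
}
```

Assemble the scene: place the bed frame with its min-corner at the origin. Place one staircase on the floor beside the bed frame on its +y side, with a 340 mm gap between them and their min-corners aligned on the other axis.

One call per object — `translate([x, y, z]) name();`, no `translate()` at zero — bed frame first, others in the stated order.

bed_frame();
translate([0, 1686, 0]) staircase();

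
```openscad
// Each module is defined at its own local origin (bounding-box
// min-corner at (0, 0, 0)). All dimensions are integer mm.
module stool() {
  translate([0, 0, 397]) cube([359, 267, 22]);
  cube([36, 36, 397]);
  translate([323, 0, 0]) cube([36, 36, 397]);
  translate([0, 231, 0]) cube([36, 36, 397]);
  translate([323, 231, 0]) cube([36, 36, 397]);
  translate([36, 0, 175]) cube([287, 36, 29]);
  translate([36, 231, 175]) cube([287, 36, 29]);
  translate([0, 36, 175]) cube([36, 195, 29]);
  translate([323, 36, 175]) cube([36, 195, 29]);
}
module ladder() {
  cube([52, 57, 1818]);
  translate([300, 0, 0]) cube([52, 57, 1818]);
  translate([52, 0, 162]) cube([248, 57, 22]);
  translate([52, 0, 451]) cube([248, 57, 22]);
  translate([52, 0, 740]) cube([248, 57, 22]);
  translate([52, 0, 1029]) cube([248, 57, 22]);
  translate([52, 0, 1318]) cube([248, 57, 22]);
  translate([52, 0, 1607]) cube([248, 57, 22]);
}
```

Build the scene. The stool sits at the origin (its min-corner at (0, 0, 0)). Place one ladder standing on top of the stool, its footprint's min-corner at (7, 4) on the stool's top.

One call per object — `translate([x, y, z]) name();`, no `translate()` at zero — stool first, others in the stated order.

stool();
translate([7, 4, 419]) ladder();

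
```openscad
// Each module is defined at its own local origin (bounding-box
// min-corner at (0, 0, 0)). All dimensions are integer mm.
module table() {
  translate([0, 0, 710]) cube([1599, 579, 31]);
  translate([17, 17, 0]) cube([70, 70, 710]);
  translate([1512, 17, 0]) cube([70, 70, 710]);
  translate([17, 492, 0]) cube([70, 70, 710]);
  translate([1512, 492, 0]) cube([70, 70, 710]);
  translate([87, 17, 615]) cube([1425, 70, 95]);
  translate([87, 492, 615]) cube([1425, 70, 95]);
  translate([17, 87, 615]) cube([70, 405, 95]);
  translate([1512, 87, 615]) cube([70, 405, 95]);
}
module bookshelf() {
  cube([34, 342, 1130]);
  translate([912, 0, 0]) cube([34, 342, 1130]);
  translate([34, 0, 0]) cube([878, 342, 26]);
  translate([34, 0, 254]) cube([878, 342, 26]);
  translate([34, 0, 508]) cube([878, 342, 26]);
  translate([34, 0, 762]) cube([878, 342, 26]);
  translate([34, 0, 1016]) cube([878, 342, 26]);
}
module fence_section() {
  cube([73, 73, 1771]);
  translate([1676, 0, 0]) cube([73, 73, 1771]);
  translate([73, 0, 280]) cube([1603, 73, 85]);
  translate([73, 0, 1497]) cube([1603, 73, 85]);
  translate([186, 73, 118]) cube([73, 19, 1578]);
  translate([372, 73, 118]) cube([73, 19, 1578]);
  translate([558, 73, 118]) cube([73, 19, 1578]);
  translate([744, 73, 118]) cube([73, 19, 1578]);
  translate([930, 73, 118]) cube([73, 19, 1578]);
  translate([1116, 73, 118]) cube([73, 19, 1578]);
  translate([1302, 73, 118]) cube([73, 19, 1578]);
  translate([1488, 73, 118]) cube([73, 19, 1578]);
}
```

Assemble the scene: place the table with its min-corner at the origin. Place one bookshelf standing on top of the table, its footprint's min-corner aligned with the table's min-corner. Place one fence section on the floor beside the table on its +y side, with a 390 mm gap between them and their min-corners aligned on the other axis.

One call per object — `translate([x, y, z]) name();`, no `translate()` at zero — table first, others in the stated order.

table();
translate([0, 0, 741]) bookshelf();
translate([0, 969, 0]) fence_section();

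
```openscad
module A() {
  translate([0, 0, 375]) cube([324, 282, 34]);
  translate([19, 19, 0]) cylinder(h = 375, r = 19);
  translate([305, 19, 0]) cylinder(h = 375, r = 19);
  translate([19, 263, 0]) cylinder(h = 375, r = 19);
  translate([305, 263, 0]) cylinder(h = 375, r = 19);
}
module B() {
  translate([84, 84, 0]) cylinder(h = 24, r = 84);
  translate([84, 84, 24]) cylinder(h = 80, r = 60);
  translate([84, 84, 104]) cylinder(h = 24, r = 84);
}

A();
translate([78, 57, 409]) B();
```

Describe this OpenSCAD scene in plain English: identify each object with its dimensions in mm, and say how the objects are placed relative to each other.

A is a four-legged stool. The seat is 324×282 mm, 34 mm thick, top at z = 409 mm. It stands on four round legs, each 38 mm in diameter, from z = 0 to the seat underside, each leg's axis is inset half a diameter from the nearest pair of seat edges (so the leg's bounding box is flush with the corner).

B is a spool: two coaxial disc flanges of radius 84 mm and thickness 24 mm, joined by a core cylinder of radius 60 mm and height 80 mm. The lower flange rests on z = 0 and the three cylinders share a vertical axis.

The spool is on top of the stool, centred.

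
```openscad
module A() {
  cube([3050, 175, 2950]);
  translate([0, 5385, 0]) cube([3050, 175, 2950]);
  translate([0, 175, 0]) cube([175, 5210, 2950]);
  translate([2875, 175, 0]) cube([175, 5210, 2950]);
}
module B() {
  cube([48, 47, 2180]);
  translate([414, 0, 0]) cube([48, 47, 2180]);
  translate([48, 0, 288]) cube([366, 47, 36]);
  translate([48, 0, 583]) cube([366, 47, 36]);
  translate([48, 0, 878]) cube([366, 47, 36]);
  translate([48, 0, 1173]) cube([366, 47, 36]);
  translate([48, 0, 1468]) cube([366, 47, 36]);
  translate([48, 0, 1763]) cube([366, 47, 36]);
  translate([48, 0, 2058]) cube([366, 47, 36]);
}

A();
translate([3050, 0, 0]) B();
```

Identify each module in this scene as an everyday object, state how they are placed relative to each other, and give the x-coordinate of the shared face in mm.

A is a house frame. B is a ladder. The ladder is against the house frame's +x side, with their −y faces flush. The x-coordinate of the shared face is 3050 mm.

The house frame's +x face and the ladder's −x face are both at x = 3050 mm.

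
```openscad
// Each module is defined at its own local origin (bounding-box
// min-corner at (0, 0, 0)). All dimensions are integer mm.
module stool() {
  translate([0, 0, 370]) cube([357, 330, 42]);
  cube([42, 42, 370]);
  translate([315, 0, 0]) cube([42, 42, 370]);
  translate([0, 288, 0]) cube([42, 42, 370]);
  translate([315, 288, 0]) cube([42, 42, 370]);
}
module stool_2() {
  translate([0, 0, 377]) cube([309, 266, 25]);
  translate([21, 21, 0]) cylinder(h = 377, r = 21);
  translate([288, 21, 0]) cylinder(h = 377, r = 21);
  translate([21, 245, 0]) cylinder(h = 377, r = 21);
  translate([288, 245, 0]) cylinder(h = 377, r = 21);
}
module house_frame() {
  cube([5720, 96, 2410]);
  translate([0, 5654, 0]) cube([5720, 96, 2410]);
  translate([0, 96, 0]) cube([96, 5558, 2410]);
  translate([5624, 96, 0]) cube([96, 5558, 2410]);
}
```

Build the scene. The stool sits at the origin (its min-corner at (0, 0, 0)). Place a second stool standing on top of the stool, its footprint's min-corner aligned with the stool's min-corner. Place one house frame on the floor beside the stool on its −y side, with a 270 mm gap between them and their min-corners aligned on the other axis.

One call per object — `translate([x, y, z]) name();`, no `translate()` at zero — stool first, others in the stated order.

stool();
translate([0, 0, 412]) stool_2();
translate([0, -6020, 0]) house_frame();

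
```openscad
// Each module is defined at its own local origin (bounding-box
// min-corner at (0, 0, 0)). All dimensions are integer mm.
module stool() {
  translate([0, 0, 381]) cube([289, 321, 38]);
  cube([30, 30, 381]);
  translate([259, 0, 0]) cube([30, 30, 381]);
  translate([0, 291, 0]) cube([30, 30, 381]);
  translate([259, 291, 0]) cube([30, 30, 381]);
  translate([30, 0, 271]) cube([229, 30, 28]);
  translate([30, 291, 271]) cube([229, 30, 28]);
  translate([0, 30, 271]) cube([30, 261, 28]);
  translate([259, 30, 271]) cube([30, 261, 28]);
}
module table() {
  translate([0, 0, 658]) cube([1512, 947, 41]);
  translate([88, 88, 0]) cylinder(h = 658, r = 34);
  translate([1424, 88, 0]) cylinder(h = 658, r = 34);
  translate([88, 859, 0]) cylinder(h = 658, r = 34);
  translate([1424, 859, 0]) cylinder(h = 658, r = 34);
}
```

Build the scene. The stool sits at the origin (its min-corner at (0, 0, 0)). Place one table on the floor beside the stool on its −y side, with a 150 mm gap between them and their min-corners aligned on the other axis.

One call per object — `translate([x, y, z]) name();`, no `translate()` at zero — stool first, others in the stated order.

stool();
translate([0, -1097, 0]) table();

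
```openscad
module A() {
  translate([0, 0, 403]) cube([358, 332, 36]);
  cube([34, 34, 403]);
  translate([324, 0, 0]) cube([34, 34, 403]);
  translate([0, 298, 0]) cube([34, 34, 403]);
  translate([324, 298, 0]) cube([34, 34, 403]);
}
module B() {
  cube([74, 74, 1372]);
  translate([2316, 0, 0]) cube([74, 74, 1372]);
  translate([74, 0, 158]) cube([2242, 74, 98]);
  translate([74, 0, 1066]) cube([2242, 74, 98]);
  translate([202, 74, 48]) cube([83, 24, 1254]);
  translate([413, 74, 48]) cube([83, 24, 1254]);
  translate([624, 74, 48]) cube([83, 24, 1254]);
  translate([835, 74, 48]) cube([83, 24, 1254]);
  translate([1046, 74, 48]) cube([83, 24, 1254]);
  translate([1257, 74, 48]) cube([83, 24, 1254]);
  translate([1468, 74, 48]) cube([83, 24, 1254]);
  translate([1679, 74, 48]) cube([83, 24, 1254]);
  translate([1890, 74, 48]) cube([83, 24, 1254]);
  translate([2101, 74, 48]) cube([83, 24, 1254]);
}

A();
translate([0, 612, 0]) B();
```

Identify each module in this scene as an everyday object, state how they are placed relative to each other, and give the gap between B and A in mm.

The fence section's nearest face is 280 mm from the stool's +y face.

A is a stool. B is a fence section. The fence section is on the floor beside the stool on its +y side. The gap between the fence section and the stool is 280 mm.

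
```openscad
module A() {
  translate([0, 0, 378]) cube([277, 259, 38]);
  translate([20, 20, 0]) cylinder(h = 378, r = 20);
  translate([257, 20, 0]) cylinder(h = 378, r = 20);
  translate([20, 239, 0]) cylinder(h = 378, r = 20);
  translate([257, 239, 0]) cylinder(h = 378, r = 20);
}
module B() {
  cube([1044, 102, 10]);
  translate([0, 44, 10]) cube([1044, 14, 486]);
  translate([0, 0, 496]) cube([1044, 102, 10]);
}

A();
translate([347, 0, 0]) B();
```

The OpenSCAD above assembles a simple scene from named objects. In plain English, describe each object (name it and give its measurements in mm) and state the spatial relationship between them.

A is a four-legged stool. The seat is a 277×259×38 mm slab whose top surface is at z = 416 mm; four round legs, each 40 mm in diameter, run from the floor (z = 0) to the underside of the seat, each leg's axis is inset half a diameter from the nearest pair of seat edges (so the leg's bounding box is flush with the corner).

B is an I-beam lying along x, 1044 mm long. Overall section height 506 mm. Two flanges 102 mm wide (y) and 10 mm thick, one on the floor and one at the top; a web 14 mm thick runs between them, centred on the flange width.

The I-beam is on the floor beside the stool on its +x side.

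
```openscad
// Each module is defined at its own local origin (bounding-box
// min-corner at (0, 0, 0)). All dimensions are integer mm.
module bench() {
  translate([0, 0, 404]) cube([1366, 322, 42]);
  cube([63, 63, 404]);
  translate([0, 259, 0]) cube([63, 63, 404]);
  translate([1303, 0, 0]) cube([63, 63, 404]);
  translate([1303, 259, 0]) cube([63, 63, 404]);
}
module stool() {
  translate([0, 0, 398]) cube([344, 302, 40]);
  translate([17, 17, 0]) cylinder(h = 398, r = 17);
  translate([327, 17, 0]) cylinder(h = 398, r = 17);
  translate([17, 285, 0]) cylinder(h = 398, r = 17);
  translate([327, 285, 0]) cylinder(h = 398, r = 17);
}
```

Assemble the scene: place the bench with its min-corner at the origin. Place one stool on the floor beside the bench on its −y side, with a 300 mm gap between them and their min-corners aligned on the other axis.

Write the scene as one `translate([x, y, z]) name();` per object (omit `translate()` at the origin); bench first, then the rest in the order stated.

bench();
translate([0, -602, 0]) stool();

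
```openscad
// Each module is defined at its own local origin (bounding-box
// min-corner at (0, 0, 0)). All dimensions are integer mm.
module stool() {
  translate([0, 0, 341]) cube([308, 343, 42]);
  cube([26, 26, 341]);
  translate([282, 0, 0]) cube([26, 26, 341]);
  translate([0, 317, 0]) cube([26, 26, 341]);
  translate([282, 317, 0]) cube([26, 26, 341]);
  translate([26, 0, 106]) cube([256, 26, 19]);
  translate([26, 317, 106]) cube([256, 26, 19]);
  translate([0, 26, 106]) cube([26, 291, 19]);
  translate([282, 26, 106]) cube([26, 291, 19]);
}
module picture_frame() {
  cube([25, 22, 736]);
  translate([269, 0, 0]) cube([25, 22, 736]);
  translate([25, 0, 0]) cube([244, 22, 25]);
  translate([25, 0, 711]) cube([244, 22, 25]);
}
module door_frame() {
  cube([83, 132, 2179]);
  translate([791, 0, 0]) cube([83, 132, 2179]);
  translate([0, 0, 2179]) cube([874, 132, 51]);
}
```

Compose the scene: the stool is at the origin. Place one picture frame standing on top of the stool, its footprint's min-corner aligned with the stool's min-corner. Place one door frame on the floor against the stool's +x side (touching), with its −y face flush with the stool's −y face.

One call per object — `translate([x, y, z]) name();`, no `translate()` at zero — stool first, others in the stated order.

stool();
translate([0, 0, 383]) picture_frame();
translate([308, 0, 0]) door_frame();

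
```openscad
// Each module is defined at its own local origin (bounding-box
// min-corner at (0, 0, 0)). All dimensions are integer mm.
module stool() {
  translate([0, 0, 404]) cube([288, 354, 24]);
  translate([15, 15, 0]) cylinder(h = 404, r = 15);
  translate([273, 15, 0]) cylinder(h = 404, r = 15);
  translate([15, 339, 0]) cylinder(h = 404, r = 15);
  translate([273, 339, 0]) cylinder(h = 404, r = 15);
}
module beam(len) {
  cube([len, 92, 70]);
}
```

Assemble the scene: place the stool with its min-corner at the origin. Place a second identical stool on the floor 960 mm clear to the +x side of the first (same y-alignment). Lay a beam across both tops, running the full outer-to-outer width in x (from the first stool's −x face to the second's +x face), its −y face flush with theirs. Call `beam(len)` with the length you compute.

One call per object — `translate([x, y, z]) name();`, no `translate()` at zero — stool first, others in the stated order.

stool();
translate([1248, 0, 0]) stool();
translate([0, 0, 428]) beam(1536);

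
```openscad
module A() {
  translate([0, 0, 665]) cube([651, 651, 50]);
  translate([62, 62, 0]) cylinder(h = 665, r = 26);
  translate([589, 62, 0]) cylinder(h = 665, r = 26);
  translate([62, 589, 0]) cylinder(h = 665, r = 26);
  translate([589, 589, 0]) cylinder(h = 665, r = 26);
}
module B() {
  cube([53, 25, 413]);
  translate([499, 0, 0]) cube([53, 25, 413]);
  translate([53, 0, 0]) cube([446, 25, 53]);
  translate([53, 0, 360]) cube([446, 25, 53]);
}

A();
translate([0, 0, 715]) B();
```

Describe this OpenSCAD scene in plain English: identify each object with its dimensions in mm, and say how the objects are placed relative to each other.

A is a table with a 651×651 mm rectangular top, 50 mm thick, top surface at z = 715 mm, supported by four round legs of 52 mm diameter, each leg's bounding box inset 36 mm from the nearest pair of top edges, running from the floor.

B is a picture frame with a 446×307 mm rectangular opening (x by z) and a uniform 53 mm border on every side. Frame depth is 25 mm along y. It is built from two vertical stiles running the full outside height and two horizontal rails spanning the gap between the stiles.

The picture frame is on top of the table.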